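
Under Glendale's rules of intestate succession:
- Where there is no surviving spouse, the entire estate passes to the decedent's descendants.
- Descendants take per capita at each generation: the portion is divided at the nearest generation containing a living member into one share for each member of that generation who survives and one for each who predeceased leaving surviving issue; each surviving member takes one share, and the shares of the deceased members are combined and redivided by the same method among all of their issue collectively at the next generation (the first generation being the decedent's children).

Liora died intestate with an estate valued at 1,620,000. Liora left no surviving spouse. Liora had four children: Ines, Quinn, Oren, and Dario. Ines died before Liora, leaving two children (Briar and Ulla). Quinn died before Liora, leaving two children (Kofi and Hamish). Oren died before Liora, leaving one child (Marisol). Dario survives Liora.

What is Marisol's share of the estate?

The entire 1,620,000 passes to the descendants.
That amount (1,620,000) is divided at the children's generation into 4 shares of 405,000. Dario takes 405,000. The 3 shares of the deceased (Ines, Quinn, and Oren) are combined into a pool of 1,215,000.
That pool (1,215,000) is divided at the grandchildren's generation equally among Briar, Ulla, Kofi, Hamish, and Marisol: 243,000 each.

Marisol receives 243,000.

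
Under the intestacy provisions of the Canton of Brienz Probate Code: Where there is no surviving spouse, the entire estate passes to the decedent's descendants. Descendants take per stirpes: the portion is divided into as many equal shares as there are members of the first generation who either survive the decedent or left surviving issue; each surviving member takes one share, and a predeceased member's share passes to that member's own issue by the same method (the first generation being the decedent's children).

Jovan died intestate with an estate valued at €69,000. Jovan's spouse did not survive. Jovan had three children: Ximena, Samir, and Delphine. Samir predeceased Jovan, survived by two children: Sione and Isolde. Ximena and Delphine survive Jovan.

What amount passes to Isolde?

Isolde receives €11,500.

The entire €69,000 passes to the descendants.
That amount (€69,000) is divided into 3 shares of €23,000: Ximena and Delphine each take €23,000; Samir's €23,000 share passes to Samir's issue.
Samir's share (€23,000) is divided into 2 shares of €11,500: Sione and Isolde each take €11,500.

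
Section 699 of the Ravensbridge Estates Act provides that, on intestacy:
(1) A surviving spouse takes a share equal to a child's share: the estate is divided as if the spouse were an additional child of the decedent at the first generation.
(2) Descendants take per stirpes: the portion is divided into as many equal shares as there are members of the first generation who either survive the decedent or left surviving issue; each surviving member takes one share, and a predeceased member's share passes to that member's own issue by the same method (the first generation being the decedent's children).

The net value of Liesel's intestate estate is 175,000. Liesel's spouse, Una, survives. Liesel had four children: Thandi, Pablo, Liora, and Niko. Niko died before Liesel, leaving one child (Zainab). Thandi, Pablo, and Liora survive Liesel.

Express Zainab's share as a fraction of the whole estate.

Zainab receives 1/5 of the estate.

The spouse counts as an additional share at the children's level, so there are 5 primary shares of 35,000. Una takes one such share (35,000).
The children's combined portion (140,000) is divided into 4 shares of 35,000: Thandi, Pablo, and Liora each take 35,000; Niko's 35,000 share passes to Niko's issue.
Niko's share (35,000) passes entirely to Zainab.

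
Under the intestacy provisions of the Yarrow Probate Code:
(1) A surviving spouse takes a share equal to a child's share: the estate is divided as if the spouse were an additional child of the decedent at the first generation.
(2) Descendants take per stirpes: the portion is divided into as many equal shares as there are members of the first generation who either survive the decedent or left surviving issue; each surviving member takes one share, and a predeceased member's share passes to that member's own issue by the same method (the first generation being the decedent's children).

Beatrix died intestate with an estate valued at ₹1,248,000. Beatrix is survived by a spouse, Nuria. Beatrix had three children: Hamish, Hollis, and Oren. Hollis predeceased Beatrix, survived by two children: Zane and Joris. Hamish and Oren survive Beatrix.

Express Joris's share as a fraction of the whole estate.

The spouse counts as an additional share at the children's level, so there are 4 primary shares of ₹312,000. Nuria takes one such share (₹312,000).
The children's combined portion (₹936,000) is divided into 3 shares of ₹312,000: Hamish and Oren each take ₹312,000; Hollis's ₹312,000 share passes to Hollis's issue.
Hollis's share (₹312,000) is divided into 2 shares of ₹156,000: Zane and Joris each take ₹156,000.

Joris receives 1/8 of the estate.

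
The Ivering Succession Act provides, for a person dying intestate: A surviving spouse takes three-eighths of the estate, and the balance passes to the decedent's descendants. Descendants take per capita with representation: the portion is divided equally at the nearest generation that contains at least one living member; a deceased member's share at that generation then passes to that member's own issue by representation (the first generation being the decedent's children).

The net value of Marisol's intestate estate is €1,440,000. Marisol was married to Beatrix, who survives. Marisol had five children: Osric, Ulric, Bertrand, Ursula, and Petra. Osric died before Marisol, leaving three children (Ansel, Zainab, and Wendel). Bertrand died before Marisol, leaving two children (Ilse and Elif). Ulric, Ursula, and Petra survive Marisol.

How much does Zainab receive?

Zainab receives €60,000.

Beatrix takes three-eighths of €1,440,000 = €540,000. The remaining €900,000 passes to the descendants.
The descendants' portion (€900,000) is divided into 5 shares of €180,000: Ulric, Ursula, and Petra each take €180,000; Osric's €180,000 share passes to Osric's issue; Bertrand's €180,000 share passes to Bertrand's issue.
Osric's share (€180,000) is divided into 3 shares of €60,000: Ansel, Zainab, and Wendel each take €60,000.
Bertrand's share (€180,000) is divided into 2 shares of €90,000: Ilse and Elif each take €90,000.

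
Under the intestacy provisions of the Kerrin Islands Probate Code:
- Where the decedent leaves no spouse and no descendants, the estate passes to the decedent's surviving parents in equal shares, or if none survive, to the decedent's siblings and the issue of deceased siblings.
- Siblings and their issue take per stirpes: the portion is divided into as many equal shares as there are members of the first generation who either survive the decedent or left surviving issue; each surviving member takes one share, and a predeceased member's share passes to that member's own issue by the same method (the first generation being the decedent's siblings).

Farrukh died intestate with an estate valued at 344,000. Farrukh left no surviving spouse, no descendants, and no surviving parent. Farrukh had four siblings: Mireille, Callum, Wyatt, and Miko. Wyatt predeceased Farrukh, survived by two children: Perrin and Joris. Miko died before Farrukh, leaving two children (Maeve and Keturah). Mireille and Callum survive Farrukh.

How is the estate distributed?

Mireille: 86,000; Callum: 86,000; Perrin: 43,000; Joris: 43,000; Maeve: 43,000; Keturah: 43,000

The entire 344,000 passes to the siblings and their issue.
That amount (344,000) is divided into 4 shares of 86,000: Mireille and Callum each take 86,000; Wyatt's 86,000 share passes to Wyatt's issue; Miko's 86,000 share passes to Miko's issue.
Wyatt's share (86,000) is divided into 2 shares of 43,000: Perrin and Joris each take 43,000.
Miko's share (86,000) is divided into 2 shares of 43,000: Maeve and Keturah each take 43,000.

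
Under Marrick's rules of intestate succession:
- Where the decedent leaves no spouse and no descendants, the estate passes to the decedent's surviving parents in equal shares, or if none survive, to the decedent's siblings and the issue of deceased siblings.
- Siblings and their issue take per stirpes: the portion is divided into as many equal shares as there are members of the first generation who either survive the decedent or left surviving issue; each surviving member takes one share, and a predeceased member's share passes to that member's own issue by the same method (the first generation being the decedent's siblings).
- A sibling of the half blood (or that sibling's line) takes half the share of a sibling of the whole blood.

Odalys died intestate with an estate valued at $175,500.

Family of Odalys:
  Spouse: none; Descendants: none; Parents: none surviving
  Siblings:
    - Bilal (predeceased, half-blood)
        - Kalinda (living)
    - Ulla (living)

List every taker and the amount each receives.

Kalinda: $58,500; Ulla: $117,000

The entire $175,500 passes to the siblings and their issue.
Counting each half-blood sibling's line as half a unit, there are 3/2 units in $175,500, so one unit is $117,000. Whole-blood lines (Ulla) take $117,000 each; half-blood lines (Bilal) take $58,500 each.
Bilal's share ($58,500) passes entirely to Kalinda.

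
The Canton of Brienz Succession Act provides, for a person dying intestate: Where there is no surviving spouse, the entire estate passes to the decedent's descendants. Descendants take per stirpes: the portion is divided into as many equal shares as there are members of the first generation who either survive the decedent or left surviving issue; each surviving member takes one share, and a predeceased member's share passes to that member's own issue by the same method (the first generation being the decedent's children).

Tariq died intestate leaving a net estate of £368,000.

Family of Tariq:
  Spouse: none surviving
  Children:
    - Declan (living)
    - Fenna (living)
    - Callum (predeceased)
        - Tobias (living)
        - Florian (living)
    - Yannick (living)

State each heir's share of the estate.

The entire £368,000 passes to the descendants.
That amount (£368,000) is divided into 4 shares of £92,000: Declan, Fenna, and Yannick each take £92,000; Callum's £92,000 share passes to Callum's issue.
Callum's share (£92,000) is divided into 2 shares of £46,000: Tobias and Florian each take £46,000.

Declan: £92,000; Fenna: £92,000; Tobias: £46,000; Florian: £46,000; Yannick: £92,000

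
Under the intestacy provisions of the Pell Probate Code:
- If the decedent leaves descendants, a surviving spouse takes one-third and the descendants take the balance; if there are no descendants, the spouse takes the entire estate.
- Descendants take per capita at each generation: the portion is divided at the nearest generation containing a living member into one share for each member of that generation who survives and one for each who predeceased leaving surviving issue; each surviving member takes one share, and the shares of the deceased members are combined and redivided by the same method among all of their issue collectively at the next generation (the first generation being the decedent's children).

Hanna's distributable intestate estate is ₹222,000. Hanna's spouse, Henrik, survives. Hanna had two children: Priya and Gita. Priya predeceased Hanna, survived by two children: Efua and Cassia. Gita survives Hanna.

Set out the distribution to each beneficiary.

Henrik takes one-third of ₹222,000 = ₹74,000. The remaining ₹148,000 passes to the descendants.
The descendants' portion (₹148,000) is divided at the children's generation into 2 shares of ₹74,000. Gita takes ₹74,000. The remaining share for the deceased Priya (₹74,000) is carried to the next generation.
That pool (₹74,000) is divided at the grandchildren's generation equally among Efua and Cassia: ₹37,000 each.

Henrik: ₹74,000; Efua: ₹37,000; Cassia: ₹37,000; Gita: ₹74,000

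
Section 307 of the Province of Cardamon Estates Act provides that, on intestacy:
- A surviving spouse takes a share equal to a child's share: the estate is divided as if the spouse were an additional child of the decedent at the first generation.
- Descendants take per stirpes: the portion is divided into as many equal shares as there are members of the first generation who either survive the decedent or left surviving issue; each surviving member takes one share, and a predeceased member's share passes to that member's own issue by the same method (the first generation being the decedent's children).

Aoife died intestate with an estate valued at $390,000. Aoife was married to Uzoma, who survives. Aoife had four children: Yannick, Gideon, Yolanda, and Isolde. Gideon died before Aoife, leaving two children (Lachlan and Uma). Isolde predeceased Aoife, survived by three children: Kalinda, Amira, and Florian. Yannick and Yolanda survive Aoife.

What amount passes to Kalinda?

The spouse counts as an additional share at the children's level, so there are 5 primary shares of $78,000. Uzoma takes one such share ($78,000).
The children's combined portion ($312,000) is divided into 4 shares of $78,000: Yannick and Yolanda each take $78,000; Gideon's $78,000 share passes to Gideon's issue; Isolde's $78,000 share passes to Isolde's issue.
Gideon's share ($78,000) is divided into 2 shares of $39,000: Lachlan and Uma each take $39,000.
Isolde's share ($78,000) is divided into 3 shares of $26,000: Kalinda, Amira, and Florian each take $26,000.

Kalinda receives $26,000.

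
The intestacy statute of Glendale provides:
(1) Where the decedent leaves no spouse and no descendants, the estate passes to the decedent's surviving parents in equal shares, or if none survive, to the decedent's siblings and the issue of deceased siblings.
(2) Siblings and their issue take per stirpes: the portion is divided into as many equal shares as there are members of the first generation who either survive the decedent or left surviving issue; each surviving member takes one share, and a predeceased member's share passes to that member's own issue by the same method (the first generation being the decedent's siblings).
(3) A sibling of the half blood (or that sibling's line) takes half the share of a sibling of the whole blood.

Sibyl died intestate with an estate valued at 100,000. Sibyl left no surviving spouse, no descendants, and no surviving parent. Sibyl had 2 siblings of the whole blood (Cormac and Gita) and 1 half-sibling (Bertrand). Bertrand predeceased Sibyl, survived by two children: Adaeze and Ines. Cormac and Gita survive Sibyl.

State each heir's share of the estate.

The entire 100,000 passes to the siblings and their issue.
Counting each half-blood sibling's line as half a unit, there are 5/2 units in 100,000, so one unit is 40,000. Whole-blood lines (Cormac and Gita) take 40,000 each; half-blood lines (Bertrand) take 20,000 each.
Bertrand's share (20,000) is divided into 2 shares of 10,000: Adaeze and Ines each take 10,000.

Cormac: 40,000; Adaeze: 10,000; Ines: 10,000; Gita: 40,000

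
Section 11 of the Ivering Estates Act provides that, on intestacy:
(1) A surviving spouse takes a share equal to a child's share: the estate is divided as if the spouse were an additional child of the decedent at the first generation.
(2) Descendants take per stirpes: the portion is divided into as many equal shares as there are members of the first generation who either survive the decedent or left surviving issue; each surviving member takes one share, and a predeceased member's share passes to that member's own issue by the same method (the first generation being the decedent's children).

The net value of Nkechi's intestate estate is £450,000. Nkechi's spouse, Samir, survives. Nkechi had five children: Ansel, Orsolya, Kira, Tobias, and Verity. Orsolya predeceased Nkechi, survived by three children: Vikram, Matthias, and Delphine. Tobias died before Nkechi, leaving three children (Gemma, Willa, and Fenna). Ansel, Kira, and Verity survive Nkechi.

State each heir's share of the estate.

The spouse counts as an additional share at the children's level, so there are 6 primary shares of £75,000. Samir takes one such share (£75,000).
The children's combined portion (£375,000) is divided into 5 shares of £75,000: Ansel, Kira, and Verity each take £75,000; Orsolya's £75,000 share passes to Orsolya's issue; Tobias's £75,000 share passes to Tobias's issue.
Orsolya's share (£75,000) is divided into 3 shares of £25,000: Vikram, Matthias, and Delphine each take £25,000.
Tobias's share (£75,000) is divided into 3 shares of £25,000: Gemma, Willa, and Fenna each take £25,000.

Samir: £75,000; Ansel: £75,000; Vikram: £25,000; Matthias: £25,000; Delphine: £25,000; Kira: £75,000; Gemma: £25,000; Willa: £25,000; Fenna: £25,000; Verity: £75,000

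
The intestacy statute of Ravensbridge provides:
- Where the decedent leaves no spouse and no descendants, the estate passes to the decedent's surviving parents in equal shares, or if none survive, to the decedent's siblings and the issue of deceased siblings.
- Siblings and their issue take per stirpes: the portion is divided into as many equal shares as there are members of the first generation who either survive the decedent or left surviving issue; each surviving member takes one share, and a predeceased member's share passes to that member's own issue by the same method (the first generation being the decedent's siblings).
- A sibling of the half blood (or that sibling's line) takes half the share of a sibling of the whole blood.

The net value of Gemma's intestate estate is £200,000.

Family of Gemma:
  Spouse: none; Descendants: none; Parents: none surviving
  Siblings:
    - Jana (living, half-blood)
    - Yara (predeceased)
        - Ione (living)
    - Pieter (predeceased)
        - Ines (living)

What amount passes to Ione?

Ione receives £80,000.

The entire £200,000 passes to the siblings and their issue.
Counting each half-blood sibling's line as half a unit, there are 5/2 units in £200,000, so one unit is £80,000. Whole-blood lines (Yara and Pieter) take £80,000 each; half-blood lines (Jana) take £40,000 each.
Yara's share (£80,000) passes entirely to Ione.
Pieter's share (£80,000) passes entirely to Ines.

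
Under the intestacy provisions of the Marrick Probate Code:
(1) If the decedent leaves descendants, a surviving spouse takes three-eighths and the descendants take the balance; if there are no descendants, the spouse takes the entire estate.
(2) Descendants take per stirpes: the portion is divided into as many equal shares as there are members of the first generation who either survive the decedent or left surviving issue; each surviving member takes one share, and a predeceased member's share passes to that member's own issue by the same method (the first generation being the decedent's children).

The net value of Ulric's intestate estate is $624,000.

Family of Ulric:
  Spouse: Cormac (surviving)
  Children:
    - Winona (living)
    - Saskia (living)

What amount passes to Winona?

Winona receives $195,000.

Cormac takes three-eighths of $624,000 = $234,000. The remaining $390,000 passes to the descendants.
The descendants' portion ($390,000) is divided into 2 shares of $195,000: Winona and Saskia each take $195,000.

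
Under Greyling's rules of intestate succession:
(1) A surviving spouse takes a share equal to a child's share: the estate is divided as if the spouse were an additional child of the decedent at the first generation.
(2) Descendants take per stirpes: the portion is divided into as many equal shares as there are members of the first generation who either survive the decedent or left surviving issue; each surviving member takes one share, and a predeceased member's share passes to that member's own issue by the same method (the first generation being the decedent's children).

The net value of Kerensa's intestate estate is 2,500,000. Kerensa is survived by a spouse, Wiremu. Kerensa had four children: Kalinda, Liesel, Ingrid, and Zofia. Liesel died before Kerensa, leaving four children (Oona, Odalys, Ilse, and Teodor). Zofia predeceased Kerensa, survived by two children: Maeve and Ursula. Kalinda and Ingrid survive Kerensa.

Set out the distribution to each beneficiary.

Wiremu: 500,000; Kalinda: 500,000; Oona: 125,000; Odalys: 125,000; Ilse: 125,000; Teodor: 125,000; Ingrid: 500,000; Maeve: 250,000; Ursula: 250,000

The spouse counts as an additional share at the children's level, so there are 5 primary shares of 500,000. Wiremu takes one such share (500,000).
The children's combined portion (2,000,000) is divided into 4 shares of 500,000: Kalinda and Ingrid each take 500,000; Liesel's 500,000 share passes to Liesel's issue; Zofia's 500,000 share passes to Zofia's issue.
Liesel's share (500,000) is divided into 4 shares of 125,000: Oona, Odalys, Ilse, and Teodor each take 125,000.
Zofia's share (500,000) is divided into 2 shares of 250,000: Maeve and Ursula each take 250,000.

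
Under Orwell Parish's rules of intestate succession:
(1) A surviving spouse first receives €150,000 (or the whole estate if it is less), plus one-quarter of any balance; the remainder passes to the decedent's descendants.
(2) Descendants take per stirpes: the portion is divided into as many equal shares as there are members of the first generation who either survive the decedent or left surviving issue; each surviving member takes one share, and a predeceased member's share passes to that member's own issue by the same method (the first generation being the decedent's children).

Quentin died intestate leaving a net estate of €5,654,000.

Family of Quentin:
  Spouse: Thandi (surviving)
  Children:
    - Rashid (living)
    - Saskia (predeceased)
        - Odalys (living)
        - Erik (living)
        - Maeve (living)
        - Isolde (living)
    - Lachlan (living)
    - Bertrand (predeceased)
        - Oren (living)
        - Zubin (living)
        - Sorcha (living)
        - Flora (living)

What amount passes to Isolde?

Thandi first takes €150,000, leaving a balance of €5,504,000. Thandi then takes one-quarter of the balance (€1,376,000), for a total of €1,526,000. The remaining €4,128,000 passes to the descendants.
The descendants' portion (€4,128,000) is divided into 4 shares of €1,032,000: Rashid and Lachlan each take €1,032,000; Saskia's €1,032,000 share passes to Saskia's issue; Bertrand's €1,032,000 share passes to Bertrand's issue.
Saskia's share (€1,032,000) is divided into 4 shares of €258,000: Odalys, Erik, Maeve, and Isolde each take €258,000.
Bertrand's share (€1,032,000) is divided into 4 shares of €258,000: Oren, Zubin, Sorcha, and Flora each take €258,000.

Isolde receives €258,000.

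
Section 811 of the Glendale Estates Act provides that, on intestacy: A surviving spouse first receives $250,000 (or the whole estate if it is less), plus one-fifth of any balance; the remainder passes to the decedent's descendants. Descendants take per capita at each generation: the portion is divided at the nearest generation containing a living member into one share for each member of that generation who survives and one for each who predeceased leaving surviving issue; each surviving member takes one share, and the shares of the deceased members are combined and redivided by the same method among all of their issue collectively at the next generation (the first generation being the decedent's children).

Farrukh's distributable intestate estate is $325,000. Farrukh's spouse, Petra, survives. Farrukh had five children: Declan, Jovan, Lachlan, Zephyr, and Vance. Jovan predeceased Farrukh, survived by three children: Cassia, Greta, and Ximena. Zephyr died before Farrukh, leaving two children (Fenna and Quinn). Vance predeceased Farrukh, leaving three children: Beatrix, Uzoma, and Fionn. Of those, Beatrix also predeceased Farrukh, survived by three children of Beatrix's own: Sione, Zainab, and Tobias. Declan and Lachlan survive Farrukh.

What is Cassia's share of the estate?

Petra first takes $250,000, leaving a balance of $75,000. Petra then takes one-fifth of the balance ($15,000), for a total of $265,000. The remaining $60,000 passes to the descendants.
The descendants' portion ($60,000) is divided at the children's generation into 5 shares of $12,000. Declan and Lachlan each take $12,000. The 3 shares of the deceased (Jovan, Zephyr, and Vance) are combined into a pool of $36,000.
That pool ($36,000) is divided at the grandchildren's generation into 8 shares of $4,500. Cassia, Greta, Ximena, Fenna, Quinn, Uzoma, and Fionn each take $4,500. The remaining share for the deceased Beatrix ($4,500) is carried to the next generation.
That pool ($4,500) is divided at the great-grandchildren's generation equally among Sione, Zainab, and Tobias: $1,500 each.

Cassia receives $4,500.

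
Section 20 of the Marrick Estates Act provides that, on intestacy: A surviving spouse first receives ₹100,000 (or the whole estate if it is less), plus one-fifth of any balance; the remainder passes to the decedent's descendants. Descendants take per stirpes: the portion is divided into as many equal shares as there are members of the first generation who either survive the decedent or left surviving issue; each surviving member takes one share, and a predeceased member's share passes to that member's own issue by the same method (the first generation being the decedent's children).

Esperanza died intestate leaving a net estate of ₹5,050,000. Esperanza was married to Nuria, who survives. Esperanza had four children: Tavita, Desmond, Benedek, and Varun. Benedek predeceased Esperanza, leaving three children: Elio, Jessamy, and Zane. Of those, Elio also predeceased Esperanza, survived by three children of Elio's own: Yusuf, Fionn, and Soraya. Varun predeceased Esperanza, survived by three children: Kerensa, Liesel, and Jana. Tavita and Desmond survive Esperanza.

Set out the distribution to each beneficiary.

Nuria: ₹1,090,000; Tavita: ₹990,000; Desmond: ₹990,000; Yusuf: ₹110,000; Fionn: ₹110,000; Soraya: ₹110,000; Jessamy: ₹330,000; Zane: ₹330,000; Kerensa: ₹330,000; Liesel: ₹330,000; Jana: ₹330,000

Nuria first takes ₹100,000, leaving a balance of ₹4,950,000. Nuria then takes one-fifth of the balance (₹990,000), for a total of ₹1,090,000. The remaining ₹3,960,000 passes to the descendants.
The descendants' portion (₹3,960,000) is divided into 4 shares of ₹990,000: Tavita and Desmond each take ₹990,000; Benedek's ₹990,000 share passes to Benedek's issue; Varun's ₹990,000 share passes to Varun's issue.
Benedek's share (₹990,000) is divided into 3 shares of ₹330,000: Jessamy and Zane each take ₹330,000; Elio's ₹330,000 share passes to Elio's issue.
Elio's share (₹330,000) is divided into 3 shares of ₹110,000: Yusuf, Fionn, and Soraya each take ₹110,000.
Varun's share (₹990,000) is divided into 3 shares of ₹330,000: Kerensa, Liesel, and Jana each take ₹330,000.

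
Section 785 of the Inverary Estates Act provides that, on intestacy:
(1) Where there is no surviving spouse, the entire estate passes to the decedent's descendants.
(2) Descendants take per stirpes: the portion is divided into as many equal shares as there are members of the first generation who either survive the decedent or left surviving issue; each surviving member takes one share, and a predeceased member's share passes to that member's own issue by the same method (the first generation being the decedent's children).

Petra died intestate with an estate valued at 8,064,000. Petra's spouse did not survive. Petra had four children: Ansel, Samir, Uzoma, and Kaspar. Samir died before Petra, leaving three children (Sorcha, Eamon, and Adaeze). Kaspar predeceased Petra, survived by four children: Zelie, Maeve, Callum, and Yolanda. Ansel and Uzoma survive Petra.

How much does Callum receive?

Callum receives 504,000.

The entire 8,064,000 passes to the descendants.
That amount (8,064,000) is divided into 4 shares of 2,016,000: Ansel and Uzoma each take 2,016,000; Samir's 2,016,000 share passes to Samir's issue; Kaspar's 2,016,000 share passes to Kaspar's issue.
Samir's share (2,016,000) is divided into 3 shares of 672,000: Sorcha, Eamon, and Adaeze each take 672,000.
Kaspar's share (2,016,000) is divided into 4 shares of 504,000: Zelie, Maeve, Callum, and Yolanda each take 504,000.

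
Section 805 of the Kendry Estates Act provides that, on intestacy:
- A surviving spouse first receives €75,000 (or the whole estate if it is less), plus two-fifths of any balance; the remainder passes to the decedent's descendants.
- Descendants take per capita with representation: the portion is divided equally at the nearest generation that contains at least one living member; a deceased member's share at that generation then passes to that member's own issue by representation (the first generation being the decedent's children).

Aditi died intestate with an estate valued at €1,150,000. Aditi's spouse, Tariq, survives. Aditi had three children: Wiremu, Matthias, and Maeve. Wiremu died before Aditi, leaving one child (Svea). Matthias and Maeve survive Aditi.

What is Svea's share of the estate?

Svea receives €215,000.

Tariq first takes €75,000, leaving a balance of €1,075,000. Tariq then takes two-fifths of the balance (€430,000), for a total of €505,000. The remaining €645,000 passes to the descendants.
The descendants' portion (€645,000) is divided into 3 shares of €215,000: Matthias and Maeve each take €215,000; Wiremu's €215,000 share passes to Wiremu's issue.
Wiremu's share (€215,000) passes entirely to Svea.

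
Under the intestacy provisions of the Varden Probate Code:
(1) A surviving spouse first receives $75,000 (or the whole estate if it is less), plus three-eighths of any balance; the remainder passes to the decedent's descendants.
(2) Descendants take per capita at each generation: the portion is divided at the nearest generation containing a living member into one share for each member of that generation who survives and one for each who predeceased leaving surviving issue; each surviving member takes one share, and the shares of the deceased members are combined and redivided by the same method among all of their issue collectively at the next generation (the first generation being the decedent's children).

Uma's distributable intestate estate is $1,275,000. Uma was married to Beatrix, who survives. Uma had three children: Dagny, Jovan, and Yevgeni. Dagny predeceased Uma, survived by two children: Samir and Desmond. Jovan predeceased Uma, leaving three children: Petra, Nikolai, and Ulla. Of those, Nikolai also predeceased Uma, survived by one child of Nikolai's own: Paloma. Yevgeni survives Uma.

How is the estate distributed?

Beatrix first takes $75,000, leaving a balance of $1,200,000. Beatrix then takes three-eighths of the balance ($450,000), for a total of $525,000. The remaining $750,000 passes to the descendants.
The descendants' portion ($750,000) is divided at the children's generation into 3 shares of $250,000. Yevgeni takes $250,000. The 2 shares of the deceased (Dagny and Jovan) are combined into a pool of $500,000.
That pool ($500,000) is divided at the grandchildren's generation into 5 shares of $100,000. Samir, Desmond, Petra, and Ulla each take $100,000. The remaining share for the deceased Nikolai ($100,000) is carried to the next generation.
That pool ($100,000) passes entirely to Paloma, the sole taker at the great-grandchildren's generation.

Beatrix: $525,000; Samir: $100,000; Desmond: $100,000; Petra: $100,000; Paloma: $100,000; Ulla: $100,000; Yevgeni: $250,000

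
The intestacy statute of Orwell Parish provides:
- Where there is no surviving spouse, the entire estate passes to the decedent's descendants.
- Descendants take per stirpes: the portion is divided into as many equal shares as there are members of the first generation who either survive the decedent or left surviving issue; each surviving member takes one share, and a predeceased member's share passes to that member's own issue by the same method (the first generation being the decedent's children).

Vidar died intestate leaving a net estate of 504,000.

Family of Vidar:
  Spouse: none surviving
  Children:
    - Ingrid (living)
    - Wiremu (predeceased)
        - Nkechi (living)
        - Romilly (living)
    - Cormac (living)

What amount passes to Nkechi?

The entire 504,000 passes to the descendants.
That amount (504,000) is divided into 3 shares of 168,000: Ingrid and Cormac each take 168,000; Wiremu's 168,000 share passes to Wiremu's issue.
Wiremu's share (168,000) is divided into 2 shares of 84,000: Nkechi and Romilly each take 84,000.

Nkechi receives 84,000.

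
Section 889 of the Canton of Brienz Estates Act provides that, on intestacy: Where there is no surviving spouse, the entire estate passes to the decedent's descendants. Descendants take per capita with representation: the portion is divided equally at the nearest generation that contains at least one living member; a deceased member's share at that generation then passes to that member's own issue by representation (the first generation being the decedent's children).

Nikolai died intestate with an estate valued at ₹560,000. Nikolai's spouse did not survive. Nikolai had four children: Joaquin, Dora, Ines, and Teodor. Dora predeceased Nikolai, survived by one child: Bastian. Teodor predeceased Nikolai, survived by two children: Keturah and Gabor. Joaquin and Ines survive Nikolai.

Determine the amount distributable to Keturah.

Keturah receives ₹70,000.

The entire ₹560,000 passes to the descendants.
That amount (₹560,000) is divided into 4 shares of ₹140,000: Joaquin and Ines each take ₹140,000; Dora's ₹140,000 share passes to Dora's issue; Teodor's ₹140,000 share passes to Teodor's issue.
Dora's share (₹140,000) passes entirely to Bastian.
Teodor's share (₹140,000) is divided into 2 shares of ₹70,000: Keturah and Gabor each take ₹70,000.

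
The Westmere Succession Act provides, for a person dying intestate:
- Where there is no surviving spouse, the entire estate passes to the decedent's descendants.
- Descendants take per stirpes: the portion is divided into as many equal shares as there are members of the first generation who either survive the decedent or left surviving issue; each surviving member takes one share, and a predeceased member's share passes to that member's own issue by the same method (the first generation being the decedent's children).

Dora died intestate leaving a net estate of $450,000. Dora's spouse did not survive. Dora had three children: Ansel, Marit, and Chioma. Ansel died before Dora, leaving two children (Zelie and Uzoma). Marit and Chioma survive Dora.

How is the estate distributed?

Zelie: $75,000; Uzoma: $75,000; Marit: $150,000; Chioma: $150,000

The entire $450,000 passes to the descendants.
That amount ($450,000) is divided into 3 shares of $150,000: Marit and Chioma each take $150,000; Ansel's $150,000 share passes to Ansel's issue.
Ansel's share ($150,000) is divided into 2 shares of $75,000: Zelie and Uzoma each take $75,000.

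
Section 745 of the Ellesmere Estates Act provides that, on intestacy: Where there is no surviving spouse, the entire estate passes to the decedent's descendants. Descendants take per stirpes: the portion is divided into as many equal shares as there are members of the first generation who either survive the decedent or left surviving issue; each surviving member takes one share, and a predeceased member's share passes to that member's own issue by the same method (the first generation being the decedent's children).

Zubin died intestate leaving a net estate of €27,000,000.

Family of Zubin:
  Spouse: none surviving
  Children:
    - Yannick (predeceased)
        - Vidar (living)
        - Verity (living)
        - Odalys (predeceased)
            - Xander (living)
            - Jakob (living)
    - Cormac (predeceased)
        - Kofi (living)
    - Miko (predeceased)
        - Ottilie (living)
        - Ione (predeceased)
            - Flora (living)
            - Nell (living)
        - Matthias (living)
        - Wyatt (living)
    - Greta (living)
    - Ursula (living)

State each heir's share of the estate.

Vidar: €1,800,000; Verity: €1,800,000; Xander: €900,000; Jakob: €900,000; Kofi: €5,400,000; Ottilie: €1,350,000; Flora: €675,000; Nell: €675,000; Matthias: €1,350,000; Wyatt: €1,350,000; Greta: €5,400,000; Ursula: €5,400,000

The entire €27,000,000 passes to the descendants.
That amount (€27,000,000) is divided into 5 shares of €5,400,000: Greta and Ursula each take €5,400,000; Yannick's €5,400,000 share passes to Yannick's issue; Cormac's €5,400,000 share passes to Cormac's issue; Miko's €5,400,000 share passes to Miko's issue.
Yannick's share (€5,400,000) is divided into 3 shares of €1,800,000: Vidar and Verity each take €1,800,000; Odalys's €1,800,000 share passes to Odalys's issue.
Odalys's share (€1,800,000) is divided into 2 shares of €900,000: Xander and Jakob each take €900,000.
Cormac's share (€5,400,000) passes entirely to Kofi.
Miko's share (€5,400,000) is divided into 4 shares of €1,350,000: Ottilie, Matthias, and Wyatt each take €1,350,000; Ione's €1,350,000 share passes to Ione's issue.
Ione's share (€1,350,000) is divided into 2 shares of €675,000: Flora and Nell each take €675,000.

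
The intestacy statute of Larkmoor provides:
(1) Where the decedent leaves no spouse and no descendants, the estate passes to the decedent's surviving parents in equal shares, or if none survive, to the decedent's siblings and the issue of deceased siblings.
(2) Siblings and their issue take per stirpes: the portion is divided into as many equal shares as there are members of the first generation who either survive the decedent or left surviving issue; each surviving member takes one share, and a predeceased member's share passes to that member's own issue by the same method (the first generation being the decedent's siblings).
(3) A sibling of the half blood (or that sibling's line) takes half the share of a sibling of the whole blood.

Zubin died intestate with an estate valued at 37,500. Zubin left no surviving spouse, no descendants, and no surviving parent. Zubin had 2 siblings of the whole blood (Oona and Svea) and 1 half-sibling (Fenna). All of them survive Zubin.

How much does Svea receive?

Svea receives 15,000.

The entire 37,500 passes to the siblings and their issue.
Counting each half-blood sibling's line as half a unit, there are 5/2 units in 37,500, so one unit is 15,000. Whole-blood lines (Oona and Svea) take 15,000 each; half-blood lines (Fenna) take 7,500 each.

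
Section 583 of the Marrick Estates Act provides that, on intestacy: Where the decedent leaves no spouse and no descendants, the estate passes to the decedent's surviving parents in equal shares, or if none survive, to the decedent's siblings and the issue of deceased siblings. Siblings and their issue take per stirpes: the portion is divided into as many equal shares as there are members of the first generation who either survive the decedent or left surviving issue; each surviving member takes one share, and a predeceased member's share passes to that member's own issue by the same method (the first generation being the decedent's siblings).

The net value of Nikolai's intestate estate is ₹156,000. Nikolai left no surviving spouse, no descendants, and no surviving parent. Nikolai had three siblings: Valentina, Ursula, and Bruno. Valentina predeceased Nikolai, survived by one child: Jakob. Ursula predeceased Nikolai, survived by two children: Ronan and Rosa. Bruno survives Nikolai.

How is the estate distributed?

The entire ₹156,000 passes to the siblings and their issue.
That amount (₹156,000) is divided into 3 shares of ₹52,000: Bruno takes ₹52,000; Valentina's ₹52,000 share passes to Valentina's issue; Ursula's ₹52,000 share passes to Ursula's issue.
Valentina's share (₹52,000) passes entirely to Jakob.
Ursula's share (₹52,000) is divided into 2 shares of ₹26,000: Ronan and Rosa each take ₹26,000.

Jakob: ₹52,000; Ronan: ₹26,000; Rosa: ₹26,000; Bruno: ₹52,000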